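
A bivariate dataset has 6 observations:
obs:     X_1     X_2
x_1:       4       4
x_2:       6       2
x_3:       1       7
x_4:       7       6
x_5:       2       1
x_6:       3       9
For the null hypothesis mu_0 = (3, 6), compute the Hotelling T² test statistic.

Step 1 — sample mean vector:
  mean(X_1) = (4 + 6 + 1 + 7 + 2 + 3) / 6 = 23/6 = 3.8333
  mean(X_2) = (4 + 2 + 7 + 6 + 1 + 9) / 6 = 29/6 = 4.8333
  x̄ = (3.8333, 4.8333),  deviation x̄ - mu_0 = (3.8333, 4.8333) - (3, 6) = (0.8333, -1.1667).

Step 2 — sample covariance matrix, S[i,j] = (1/(n-1)) · Σ_k (x_{k,i} - mean_i) · (x_{k,j} - mean_j), divisor n-1 = 5:
  S[X_1,X_1] = ((0.1667)·(0.1667) + (2.1667)·(2.1667) + (-2.8333)·(-2.8333) + (3.1667)·(3.1667) + (-1.8333)·(-1.8333) + (-0.8333)·(-0.8333)) / 5 = 26.8333/5 = 5.3667
  S[X_1,X_2] = ((0.1667)·(-0.8333) + (2.1667)·(-2.8333) + (-2.8333)·(2.1667) + (3.1667)·(1.1667) + (-1.8333)·(-3.8333) + (-0.8333)·(4.1667)) / 5 = -5.1667/5 = -1.0333
  S[X_2,X_2] = ((-0.8333)·(-0.8333) + (-2.8333)·(-2.8333) + (2.1667)·(2.1667) + (1.1667)·(1.1667) + (-3.8333)·(-3.8333) + (4.1667)·(4.1667)) / 5 = 46.8333/5 = 9.3667
  S = [[5.3667, -1.0333],
 [-1.0333, 9.3667]].

Step 3 — invert S. det(S) = 5.3667·9.3667 - (-1.0333)² = 49.2.
  S^{-1} = (1/det) · [[d, -b], [-b, a]] = [[0.1904, 0.021],
 [0.021, 0.1091]].

Step 4 — quadratic form (x̄ - mu_0)^T · S^{-1} · (x̄ - mu_0):
  S^{-1} · (x̄ - mu_0) = (0.1341, -0.1098),
  (x̄ - mu_0)^T · [...] = (0.8333)·(0.1341) + (-1.1667)·(-0.1098) = 0.2398.

Step 5 — scale by n: T² = 6 · 0.2398 = 1.439.

T² ≈ 1.439


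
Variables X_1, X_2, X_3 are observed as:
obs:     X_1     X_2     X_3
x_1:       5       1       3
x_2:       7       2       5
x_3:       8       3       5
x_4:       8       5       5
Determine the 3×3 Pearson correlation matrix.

Step 1 — column means:
  mean(X_1) = (5 + 7 + 8 + 8) / 4 = 28/4 = 7
  mean(X_2) = (1 + 2 + 3 + 5) / 4 = 11/4 = 2.75
  mean(X_3) = (3 + 5 + 5 + 5) / 4 = 18/4 = 4.5

Step 2 — sample variances and covariances s[i,j] = (1/(n-1)) · Σ_k (x_{k,i} - mean_i) · (x_{k,j} - mean_j), with n-1 = 3:
  s[X_1,X_1] = ((-2)·(-2) + (0)·(0) + (1)·(1) + (1)·(1)) / 3 = 6/3 = 2
  s[X_1,X_2] = ((-2)·(-1.75) + (0)·(-0.75) + (1)·(0.25) + (1)·(2.25)) / 3 = 6/3 = 2
  s[X_1,X_3] = ((-2)·(-1.5) + (0)·(0.5) + (1)·(0.5) + (1)·(0.5)) / 3 = 4/3 = 1.3333
  s[X_2,X_2] = ((-1.75)·(-1.75) + (-0.75)·(-0.75) + (0.25)·(0.25) + (2.25)·(2.25)) / 3 = 8.75/3 = 2.9167
  s[X_2,X_3] = ((-1.75)·(-1.5) + (-0.75)·(0.5) + (0.25)·(0.5) + (2.25)·(0.5)) / 3 = 3.5/3 = 1.1667
  s[X_3,X_3] = ((-1.5)·(-1.5) + (0.5)·(0.5) + (0.5)·(0.5) + (0.5)·(0.5)) / 3 = 3/3 = 1
  Sample standard deviations s_i = √(s[i,i]):
  s(X_1) = √(2) = 1.4142
  s(X_2) = √(2.9167) = 1.7078
  s(X_3) = √(1) = 1

Step 3 — r_{ij} = s_{ij} / (s_i · s_j):
  r[X_1,X_1] = 1 (diagonal).
  r[X_1,X_2] = 2 / (1.4142 · 1.7078) = 2 / 2.4152 = 0.8281
  r[X_1,X_3] = 1.3333 / (1.4142 · 1) = 1.3333 / 1.4142 = 0.9428
  r[X_2,X_2] = 1 (diagonal).
  r[X_2,X_3] = 1.1667 / (1.7078 · 1) = 1.1667 / 1.7078 = 0.6831
  r[X_3,X_3] = 1 (diagonal).

R is symmetric with unit diagonal. Assembling:

R = [[1, 0.8281, 0.9428],
 [0.8281, 1, 0.6831],
 [0.9428, 0.6831, 1]]


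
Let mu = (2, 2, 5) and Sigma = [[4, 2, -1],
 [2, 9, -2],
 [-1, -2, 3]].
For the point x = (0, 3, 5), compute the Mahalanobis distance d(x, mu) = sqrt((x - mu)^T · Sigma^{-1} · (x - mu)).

Step 1 — centre the observation: (x - mu) = (-2, 1, 0).

Step 2 — invert Sigma (cofactor / det for 3×3, or solve directly):
  Sigma^{-1} = [[0.2911, -0.0506, 0.0633],
 [-0.0506, 0.1392, 0.0759],
 [0.0633, 0.0759, 0.4051]].

Step 3 — form the quadratic (x - mu)^T · Sigma^{-1} · (x - mu):
  Sigma^{-1} · (x - mu) = (-0.6329, 0.2405, -0.0506).
  (x - mu)^T · [Sigma^{-1} · (x - mu)] = (-2)·(-0.6329) + (1)·(0.2405) + (0)·(-0.0506) = 1.5063.

Step 4 — take square root: d = √(1.5063) ≈ 1.2273.

d(x, mu) = √(1.5063) ≈ 1.2273


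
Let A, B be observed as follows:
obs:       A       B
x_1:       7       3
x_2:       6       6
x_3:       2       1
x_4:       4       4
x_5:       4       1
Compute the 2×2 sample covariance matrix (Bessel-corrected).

Step 1 — column means:
  mean(A) = (7 + 6 + 2 + 4 + 4) / 5 = 23/5 = 4.6
  mean(B) = (3 + 6 + 1 + 4 + 1) / 5 = 15/5 = 3

Step 2 — sample covariance S[i,j] = (1/(n-1)) · Σ_k (x_{k,i} - mean_i) · (x_{k,j} - mean_j), with n-1 = 4.
  S[A,A] = ((2.4)·(2.4) + (1.4)·(1.4) + (-2.6)·(-2.6) + (-0.6)·(-0.6) + (-0.6)·(-0.6)) / 4 = 15.2/4 = 3.8
  S[A,B] = ((2.4)·(0) + (1.4)·(3) + (-2.6)·(-2) + (-0.6)·(1) + (-0.6)·(-2)) / 4 = 10/4 = 2.5
  S[B,B] = ((0)·(0) + (3)·(3) + (-2)·(-2) + (1)·(1) + (-2)·(-2)) / 4 = 18/4 = 4.5

S is symmetric (S[j,i] = S[i,j]). Assembling:

S = [[3.8, 2.5],
 [2.5, 4.5]]


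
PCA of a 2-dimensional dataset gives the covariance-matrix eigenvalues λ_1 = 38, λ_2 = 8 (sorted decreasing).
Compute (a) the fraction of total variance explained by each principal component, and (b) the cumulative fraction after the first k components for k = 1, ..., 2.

Step 1 — total variance = trace(Sigma) = Σ λ_i = 38 + 8 = 46.

Step 2 — fraction explained by component i = λ_i / Σ λ:
  PC1: 38/46 = 0.8261
  PC2: 8/46 = 0.1739

Step 3 — cumulative fraction after k components = (λ_1 + ... + λ_k) / Σ λ:
  k = 1: 38/46 = 0.8261
  k = 2: (38 + 8)/46 = 46/46 = 1

Summary (fraction, with percent):

explained: PC1 0.8261 (82.61%), PC2 0.1739 (17.39%);  cumulative: 0.8261, 1


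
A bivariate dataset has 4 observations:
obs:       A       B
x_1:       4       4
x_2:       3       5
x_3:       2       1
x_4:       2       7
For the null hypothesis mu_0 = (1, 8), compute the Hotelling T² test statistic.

Step 1 — sample mean vector:
  mean(A) = (4 + 3 + 2 + 2) / 4 = 11/4 = 2.75
  mean(B) = (4 + 5 + 1 + 7) / 4 = 17/4 = 4.25
  x̄ = (2.75, 4.25),  deviation x̄ - mu_0 = (2.75, 4.25) - (1, 8) = (1.75, -3.75).

Step 2 — sample covariance matrix, S[i,j] = (1/(n-1)) · Σ_k (x_{k,i} - mean_i) · (x_{k,j} - mean_j), divisor n-1 = 3:
  S[A,A] = ((1.25)·(1.25) + (0.25)·(0.25) + (-0.75)·(-0.75) + (-0.75)·(-0.75)) / 3 = 2.75/3 = 0.9167
  S[A,B] = ((1.25)·(-0.25) + (0.25)·(0.75) + (-0.75)·(-3.25) + (-0.75)·(2.75)) / 3 = 0.25/3 = 0.0833
  S[B,B] = ((-0.25)·(-0.25) + (0.75)·(0.75) + (-3.25)·(-3.25) + (2.75)·(2.75)) / 3 = 18.75/3 = 6.25
  S = [[0.9167, 0.0833],
 [0.0833, 6.25]].

Step 3 — invert S. det(S) = 0.9167·6.25 - (0.0833)² = 5.7222.
  S^{-1} = (1/det) · [[d, -b], [-b, a]] = [[1.0922, -0.0146],
 [-0.0146, 0.1602]].

Step 4 — quadratic form (x̄ - mu_0)^T · S^{-1} · (x̄ - mu_0):
  S^{-1} · (x̄ - mu_0) = (1.966, -0.6262),
  (x̄ - mu_0)^T · [...] = (1.75)·(1.966) + (-3.75)·(-0.6262) = 5.7888.

Step 5 — scale by n: T² = 4 · 5.7888 = 23.1553.

T² ≈ 23.1553


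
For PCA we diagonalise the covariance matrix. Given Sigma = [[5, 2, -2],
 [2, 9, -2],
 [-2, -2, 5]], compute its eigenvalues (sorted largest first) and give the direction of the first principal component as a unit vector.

Step 1 — characteristic polynomial p(λ) = det(λI - Sigma) = λ³ - tr·λ² + c_1·λ - det, where tr = trace, c_1 = sum of the principal 2×2 minors, det = det(Sigma):
  tr = 5 + 9 + 5 = 19,
  c_1 = (5·9 - (2)²) + (5·5 - (-2)²) + (9·5 - (-2)²) = 41 + 21 + 41 = 103,
  det = 5·(9·5 - (-2)²) - (2)·((2)·5 - (-2)·(-2)) + (-2)·((2)·(-2) - 9·(-2)) = 5·(41) - (2)·(6) + (-2)·(14) = 165.
  So p(λ) = λ³ - 19λ² + 103λ - 165.
Step 2 — look for an integer root (rational root theorem: any rational root is an integer divisor of 165). Testing λ = 3:
  p(3) = 27 - 171 + 309 - 165 = 0  ✓
  Dividing out (λ - 3): p(λ) = (λ - 3)(λ² - 16λ + 55).
Step 3 — remaining eigenvalues from the quadratic λ² - 16λ + 55 = 0:
  Δ = 16² - 4·55 = 256 - 220 = 36,  λ = (16 ± √36)/2 = (16 ± 6)/2 = 11 or 5.
  Sorted: λ_1 = 11,  λ_2 = 5,  λ_3 = 3  (check: sum = 19 = tr ✓).

Step 4 — unit eigenvector for λ_1 = 11: v spans the null space of (Sigma - λ_1 I), whose rows are
  r_1 = (-6, 2, -2),  r_2 = (2, -2, -2),  r_3 = (-2, -2, -6).
  v is orthogonal to every row, so take v ∝ r_1 × r_2 = ((2)·(-2) - (-2)·(-2), (-2)·(2) - (-6)·(-2), (-6)·(-2) - (2)·(2)) = (-8, -16, 8).
  Rescale (divide by 8; multiply by -1 so the first nonzero entry is positive): u = (1, 2, -1).
  ||u|| = √((1)² + (2)² + (-1)²) = √(6) ≈ 2.4495,  v_1 = u/||u|| ≈ (0.4082, 0.8165, -0.4082) (||v_1|| = 1).

λ_1 = 11,  λ_2 = 5,  λ_3 = 3;  v_1 ≈ (0.4082, 0.8165, -0.4082)


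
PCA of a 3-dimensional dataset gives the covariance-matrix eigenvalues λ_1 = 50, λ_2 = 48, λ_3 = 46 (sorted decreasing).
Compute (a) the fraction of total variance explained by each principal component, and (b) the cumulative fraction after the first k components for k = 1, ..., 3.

Step 1 — total variance = trace(Sigma) = Σ λ_i = 50 + 48 + 46 = 144.

Step 2 — fraction explained by component i = λ_i / Σ λ:
  PC1: 50/144 = 0.3472
  PC2: 48/144 = 0.3333
  PC3: 46/144 = 0.3194

Step 3 — cumulative fraction after k components = (λ_1 + ... + λ_k) / Σ λ:
  k = 1: 50/144 = 0.3472
  k = 2: (50 + 48)/144 = 98/144 = 0.6806
  k = 3: (50 + 48 + 46)/144 = 144/144 = 1

Summary (fraction, with percent):

explained: PC1 0.3472 (34.72%), PC2 0.3333 (33.33%), PC3 0.3194 (31.94%);  cumulative: 0.3472, 0.6806, 1


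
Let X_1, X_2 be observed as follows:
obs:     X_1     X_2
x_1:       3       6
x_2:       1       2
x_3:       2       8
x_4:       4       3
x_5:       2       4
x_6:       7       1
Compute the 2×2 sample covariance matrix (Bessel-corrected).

Step 1 — column means:
  mean(X_1) = (3 + 1 + 2 + 4 + 2 + 7) / 6 = 19/6 = 3.1667
  mean(X_2) = (6 + 2 + 8 + 3 + 4 + 1) / 6 = 24/6 = 4

Step 2 — sample covariance S[i,j] = (1/(n-1)) · Σ_k (x_{k,i} - mean_i) · (x_{k,j} - mean_j), with n-1 = 5.
  S[X_1,X_1] = ((-0.1667)·(-0.1667) + (-2.1667)·(-2.1667) + (-1.1667)·(-1.1667) + (0.8333)·(0.8333) + (-1.1667)·(-1.1667) + (3.8333)·(3.8333)) / 5 = 22.8333/5 = 4.5667
  S[X_1,X_2] = ((-0.1667)·(2) + (-2.1667)·(-2) + (-1.1667)·(4) + (0.8333)·(-1) + (-1.1667)·(0) + (3.8333)·(-3)) / 5 = -13/5 = -2.6
  S[X_2,X_2] = ((2)·(2) + (-2)·(-2) + (4)·(4) + (-1)·(-1) + (0)·(0) + (-3)·(-3)) / 5 = 34/5 = 6.8

S is symmetric (S[j,i] = S[i,j]). Assembling:

S = [[4.5667, -2.6],
 [-2.6, 6.8]]


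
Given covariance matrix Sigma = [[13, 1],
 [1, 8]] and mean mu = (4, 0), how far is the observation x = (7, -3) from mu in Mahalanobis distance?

Step 1 — centre the observation: (x - mu) = (3, -3).

Step 2 — invert Sigma. det(Sigma) = 13·8 - (1)² = 103.
  Sigma^{-1} = (1/det) · [[d, -b], [-b, a]] = [[0.0777, -0.0097],
 [-0.0097, 0.1262]].

Step 3 — form the quadratic (x - mu)^T · Sigma^{-1} · (x - mu):
  Sigma^{-1} · (x - mu) = (0.2621, -0.4078).
  (x - mu)^T · [Sigma^{-1} · (x - mu)] = (3)·(0.2621) + (-3)·(-0.4078) = 2.0097.

Step 4 — take square root: d = √(2.0097) ≈ 1.4176.

d(x, mu) = √(2.0097) ≈ 1.4176


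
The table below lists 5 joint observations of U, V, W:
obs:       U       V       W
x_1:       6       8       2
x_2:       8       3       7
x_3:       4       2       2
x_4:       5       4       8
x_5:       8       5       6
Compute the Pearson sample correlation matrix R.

Step 1 — column means:
  mean(U) = (6 + 8 + 4 + 5 + 8) / 5 = 31/5 = 6.2
  mean(V) = (8 + 3 + 2 + 4 + 5) / 5 = 22/5 = 4.4
  mean(W) = (2 + 7 + 2 + 8 + 6) / 5 = 25/5 = 5

Step 2 — sample variances and covariances s[i,j] = (1/(n-1)) · Σ_k (x_{k,i} - mean_i) · (x_{k,j} - mean_j), with n-1 = 4:
  s[U,U] = ((-0.2)·(-0.2) + (1.8)·(1.8) + (-2.2)·(-2.2) + (-1.2)·(-1.2) + (1.8)·(1.8)) / 4 = 12.8/4 = 3.2
  s[U,V] = ((-0.2)·(3.6) + (1.8)·(-1.4) + (-2.2)·(-2.4) + (-1.2)·(-0.4) + (1.8)·(0.6)) / 4 = 3.6/4 = 0.9
  s[U,W] = ((-0.2)·(-3) + (1.8)·(2) + (-2.2)·(-3) + (-1.2)·(3) + (1.8)·(1)) / 4 = 9/4 = 2.25
  s[V,V] = ((3.6)·(3.6) + (-1.4)·(-1.4) + (-2.4)·(-2.4) + (-0.4)·(-0.4) + (0.6)·(0.6)) / 4 = 21.2/4 = 5.3
  s[V,W] = ((3.6)·(-3) + (-1.4)·(2) + (-2.4)·(-3) + (-0.4)·(3) + (0.6)·(1)) / 4 = -7/4 = -1.75
  s[W,W] = ((-3)·(-3) + (2)·(2) + (-3)·(-3) + (3)·(3) + (1)·(1)) / 4 = 32/4 = 8
  Sample standard deviations s_i = √(s[i,i]):
  s(U) = √(3.2) = 1.7889
  s(V) = √(5.3) = 2.3022
  s(W) = √(8) = 2.8284

Step 3 — r_{ij} = s_{ij} / (s_i · s_j):
  r[U,U] = 1 (diagonal).
  r[U,V] = 0.9 / (1.7889 · 2.3022) = 0.9 / 4.1183 = 0.2185
  r[U,W] = 2.25 / (1.7889 · 2.8284) = 2.25 / 5.0596 = 0.4447
  r[V,V] = 1 (diagonal).
  r[V,W] = -1.75 / (2.3022 · 2.8284) = -1.75 / 6.5115 = -0.2688
  r[W,W] = 1 (diagonal).

R is symmetric with unit diagonal. Assembling:

R = [[1, 0.2185, 0.4447],
 [0.2185, 1, -0.2688],
 [0.4447, -0.2688, 1]]


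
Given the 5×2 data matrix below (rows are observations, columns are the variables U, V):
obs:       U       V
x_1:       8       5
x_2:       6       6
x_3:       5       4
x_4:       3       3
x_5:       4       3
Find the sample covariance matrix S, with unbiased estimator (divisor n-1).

Step 1 — column means:
  mean(U) = (8 + 6 + 5 + 3 + 4) / 5 = 26/5 = 5.2
  mean(V) = (5 + 6 + 4 + 3 + 3) / 5 = 21/5 = 4.2

Step 2 — sample covariance S[i,j] = (1/(n-1)) · Σ_k (x_{k,i} - mean_i) · (x_{k,j} - mean_j), with n-1 = 4.
  S[U,U] = ((2.8)·(2.8) + (0.8)·(0.8) + (-0.2)·(-0.2) + (-2.2)·(-2.2) + (-1.2)·(-1.2)) / 4 = 14.8/4 = 3.7
  S[U,V] = ((2.8)·(0.8) + (0.8)·(1.8) + (-0.2)·(-0.2) + (-2.2)·(-1.2) + (-1.2)·(-1.2)) / 4 = 7.8/4 = 1.95
  S[V,V] = ((0.8)·(0.8) + (1.8)·(1.8) + (-0.2)·(-0.2) + (-1.2)·(-1.2) + (-1.2)·(-1.2)) / 4 = 6.8/4 = 1.7

S is symmetric (S[j,i] = S[i,j]). Assembling:

S = [[3.7, 1.95],
 [1.95, 1.7]]


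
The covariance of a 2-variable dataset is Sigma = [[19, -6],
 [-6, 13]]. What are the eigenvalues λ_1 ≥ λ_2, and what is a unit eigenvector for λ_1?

Step 1 — characteristic polynomial of 2×2 Sigma:
  det(Sigma - λI) = λ² - trace · λ + det = 0.
  trace = 19 + 13 = 32, det = 19·13 - (-6)² = 211.
Step 2 — discriminant:
  Δ = trace² - 4·det = 1024 - 844 = 180.
Step 3 — eigenvalues:
  λ = (trace ± √Δ)/2 = (32 ± 13.4164)/2,
  λ_1 = 22.7082,  λ_2 = 9.2918.

Step 4 — unit eigenvector for λ_1: solve (Sigma - λ_1 I)v = 0. First row:
  (19 - 22.7082)·v_x + (-6)·v_y = 0, i.e. (-3.7082)·v_x + (-6)·v_y = 0,
  so v ∝ (b, λ_1 - a) = (-6, 3.7082); multiply by -1 so the first entry is positive: u = (6, -3.7082).
  ||u|| = √((6)² + (-3.7082)²) = √(49.7508) ≈ 7.0534,
  v_1 = u/||u|| ≈ (0.8507, -0.5257) (||v_1|| = 1).

λ_1 = 22.7082,  λ_2 = 9.2918;  v_1 ≈ (0.8507, -0.5257)


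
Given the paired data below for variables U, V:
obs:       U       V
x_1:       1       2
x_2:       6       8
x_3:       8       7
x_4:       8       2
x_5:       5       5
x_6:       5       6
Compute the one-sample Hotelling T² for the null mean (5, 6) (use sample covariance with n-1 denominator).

Step 1 — sample mean vector:
  mean(U) = (1 + 6 + 8 + 8 + 5 + 5) / 6 = 33/6 = 5.5
  mean(V) = (2 + 8 + 7 + 2 + 5 + 6) / 6 = 30/6 = 5
  x̄ = (5.5, 5),  deviation x̄ - mu_0 = (5.5, 5) - (5, 6) = (0.5, -1).

Step 2 — sample covariance matrix, S[i,j] = (1/(n-1)) · Σ_k (x_{k,i} - mean_i) · (x_{k,j} - mean_j), divisor n-1 = 5:
  S[U,U] = ((-4.5)·(-4.5) + (0.5)·(0.5) + (2.5)·(2.5) + (2.5)·(2.5) + (-0.5)·(-0.5) + (-0.5)·(-0.5)) / 5 = 33.5/5 = 6.7
  S[U,V] = ((-4.5)·(-3) + (0.5)·(3) + (2.5)·(2) + (2.5)·(-3) + (-0.5)·(0) + (-0.5)·(1)) / 5 = 12/5 = 2.4
  S[V,V] = ((-3)·(-3) + (3)·(3) + (2)·(2) + (-3)·(-3) + (0)·(0) + (1)·(1)) / 5 = 32/5 = 6.4
  S = [[6.7, 2.4],
 [2.4, 6.4]].

Step 3 — invert S. det(S) = 6.7·6.4 - (2.4)² = 37.12.
  S^{-1} = (1/det) · [[d, -b], [-b, a]] = [[0.1724, -0.0647],
 [-0.0647, 0.1805]].

Step 4 — quadratic form (x̄ - mu_0)^T · S^{-1} · (x̄ - mu_0):
  S^{-1} · (x̄ - mu_0) = (0.1509, -0.2128),
  (x̄ - mu_0)^T · [...] = (0.5)·(0.1509) + (-1)·(-0.2128) = 0.2883.

Step 5 — scale by n: T² = 6 · 0.2883 = 1.7295.

T² ≈ 1.7295


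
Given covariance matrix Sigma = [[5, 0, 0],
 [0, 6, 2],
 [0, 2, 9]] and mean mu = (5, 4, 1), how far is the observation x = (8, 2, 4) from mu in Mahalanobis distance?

Step 1 — centre the observation: (x - mu) = (3, -2, 3).

Step 2 — invert Sigma (cofactor / det for 3×3, or solve directly):
  Sigma^{-1} = [[0.2, 0, 0],
 [0, 0.18, -0.04],
 [0, -0.04, 0.12]].

Step 3 — form the quadratic (x - mu)^T · Sigma^{-1} · (x - mu):
  Sigma^{-1} · (x - mu) = (0.6, -0.48, 0.44).
  (x - mu)^T · [Sigma^{-1} · (x - mu)] = (3)·(0.6) + (-2)·(-0.48) + (3)·(0.44) = 4.08.

Step 4 — take square root: d = √(4.08) ≈ 2.0199.

d(x, mu) = √(4.08) ≈ 2.0199


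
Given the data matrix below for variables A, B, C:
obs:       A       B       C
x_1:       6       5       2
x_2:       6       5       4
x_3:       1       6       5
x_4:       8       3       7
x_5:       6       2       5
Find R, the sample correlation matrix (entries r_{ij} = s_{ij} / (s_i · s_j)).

Step 1 — column means:
  mean(A) = (6 + 6 + 1 + 8 + 6) / 5 = 27/5 = 5.4
  mean(B) = (5 + 5 + 6 + 3 + 2) / 5 = 21/5 = 4.2
  mean(C) = (2 + 4 + 5 + 7 + 5) / 5 = 23/5 = 4.6

Step 2 — sample variances and covariances s[i,j] = (1/(n-1)) · Σ_k (x_{k,i} - mean_i) · (x_{k,j} - mean_j), with n-1 = 4:
  s[A,A] = ((0.6)·(0.6) + (0.6)·(0.6) + (-4.4)·(-4.4) + (2.6)·(2.6) + (0.6)·(0.6)) / 4 = 27.2/4 = 6.8
  s[A,B] = ((0.6)·(0.8) + (0.6)·(0.8) + (-4.4)·(1.8) + (2.6)·(-1.2) + (0.6)·(-2.2)) / 4 = -11.4/4 = -2.85
  s[A,C] = ((0.6)·(-2.6) + (0.6)·(-0.6) + (-4.4)·(0.4) + (2.6)·(2.4) + (0.6)·(0.4)) / 4 = 2.8/4 = 0.7
  s[B,B] = ((0.8)·(0.8) + (0.8)·(0.8) + (1.8)·(1.8) + (-1.2)·(-1.2) + (-2.2)·(-2.2)) / 4 = 10.8/4 = 2.7
  s[B,C] = ((0.8)·(-2.6) + (0.8)·(-0.6) + (1.8)·(0.4) + (-1.2)·(2.4) + (-2.2)·(0.4)) / 4 = -5.6/4 = -1.4
  s[C,C] = ((-2.6)·(-2.6) + (-0.6)·(-0.6) + (0.4)·(0.4) + (2.4)·(2.4) + (0.4)·(0.4)) / 4 = 13.2/4 = 3.3
  Sample standard deviations s_i = √(s[i,i]):
  s(A) = √(6.8) = 2.6077
  s(B) = √(2.7) = 1.6432
  s(C) = √(3.3) = 1.8166

Step 3 — r_{ij} = s_{ij} / (s_i · s_j):
  r[A,A] = 1 (diagonal).
  r[A,B] = -2.85 / (2.6077 · 1.6432) = -2.85 / 4.2849 = -0.6651
  r[A,C] = 0.7 / (2.6077 · 1.8166) = 0.7 / 4.7371 = 0.1478
  r[B,B] = 1 (diagonal).
  r[B,C] = -1.4 / (1.6432 · 1.8166) = -1.4 / 2.985 = -0.469
  r[C,C] = 1 (diagonal).

R is symmetric with unit diagonal. Assembling:

R = [[1, -0.6651, 0.1478],
 [-0.6651, 1, -0.469],
 [0.1478, -0.469, 1]]


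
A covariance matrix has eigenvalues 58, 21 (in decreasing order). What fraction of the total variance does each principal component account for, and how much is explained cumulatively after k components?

Step 1 — total variance = trace(Sigma) = Σ λ_i = 58 + 21 = 79.

Step 2 — fraction explained by component i = λ_i / Σ λ:
  PC1: 58/79 = 0.7342
  PC2: 21/79 = 0.2658

Step 3 — cumulative fraction after k components = (λ_1 + ... + λ_k) / Σ λ:
  k = 1: 58/79 = 0.7342
  k = 2: (58 + 21)/79 = 79/79 = 1

Summary (fraction, with percent):

explained: PC1 0.7342 (73.42%), PC2 0.2658 (26.58%);  cumulative: 0.7342, 1


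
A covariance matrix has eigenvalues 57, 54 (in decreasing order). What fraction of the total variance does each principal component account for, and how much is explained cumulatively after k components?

Step 1 — total variance = trace(Sigma) = Σ λ_i = 57 + 54 = 111.

Step 2 — fraction explained by component i = λ_i / Σ λ:
  PC1: 57/111 = 0.5135
  PC2: 54/111 = 0.4865

Step 3 — cumulative fraction after k components = (λ_1 + ... + λ_k) / Σ λ:
  k = 1: 57/111 = 0.5135
  k = 2: (57 + 54)/111 = 111/111 = 1

Summary (fraction, with percent):

explained: PC1 0.5135 (51.35%), PC2 0.4865 (48.65%);  cumulative: 0.5135, 1


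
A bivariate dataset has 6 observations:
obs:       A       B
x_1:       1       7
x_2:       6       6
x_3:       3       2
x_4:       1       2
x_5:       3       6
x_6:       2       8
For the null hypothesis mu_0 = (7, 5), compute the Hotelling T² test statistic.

Step 1 — sample mean vector:
  mean(A) = (1 + 6 + 3 + 1 + 3 + 2) / 6 = 16/6 = 2.6667
  mean(B) = (7 + 6 + 2 + 2 + 6 + 8) / 6 = 31/6 = 5.1667
  x̄ = (2.6667, 5.1667),  deviation x̄ - mu_0 = (2.6667, 5.1667) - (7, 5) = (-4.3333, 0.1667).

Step 2 — sample covariance matrix, S[i,j] = (1/(n-1)) · Σ_k (x_{k,i} - mean_i) · (x_{k,j} - mean_j), divisor n-1 = 5:
  S[A,A] = ((-1.6667)·(-1.6667) + (3.3333)·(3.3333) + (0.3333)·(0.3333) + (-1.6667)·(-1.6667) + (0.3333)·(0.3333) + (-0.6667)·(-0.6667)) / 5 = 17.3333/5 = 3.4667
  S[A,B] = ((-1.6667)·(1.8333) + (3.3333)·(0.8333) + (0.3333)·(-3.1667) + (-1.6667)·(-3.1667) + (0.3333)·(0.8333) + (-0.6667)·(2.8333)) / 5 = 2.3333/5 = 0.4667
  S[B,B] = ((1.8333)·(1.8333) + (0.8333)·(0.8333) + (-3.1667)·(-3.1667) + (-3.1667)·(-3.1667) + (0.8333)·(0.8333) + (2.8333)·(2.8333)) / 5 = 32.8333/5 = 6.5667
  S = [[3.4667, 0.4667],
 [0.4667, 6.5667]].

Step 3 — invert S. det(S) = 3.4667·6.5667 - (0.4667)² = 22.5467.
  S^{-1} = (1/det) · [[d, -b], [-b, a]] = [[0.2912, -0.0207],
 [-0.0207, 0.1538]].

Step 4 — quadratic form (x̄ - mu_0)^T · S^{-1} · (x̄ - mu_0):
  S^{-1} · (x̄ - mu_0) = (-1.2655, 0.1153),
  (x̄ - mu_0)^T · [...] = (-4.3333)·(-1.2655) + (0.1667)·(0.1153) = 5.5032.

Step 5 — scale by n: T² = 6 · 5.5032 = 33.0189.

T² ≈ 33.0189


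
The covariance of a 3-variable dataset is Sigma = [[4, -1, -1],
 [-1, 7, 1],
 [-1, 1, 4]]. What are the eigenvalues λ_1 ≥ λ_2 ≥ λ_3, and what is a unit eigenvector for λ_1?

Step 1 — characteristic polynomial p(λ) = det(λI - Sigma) = λ³ - tr·λ² + c_1·λ - det, where tr = trace, c_1 = sum of the principal 2×2 minors, det = det(Sigma):
  tr = 4 + 7 + 4 = 15,
  c_1 = (4·7 - (-1)²) + (4·4 - (-1)²) + (7·4 - (1)²) = 27 + 15 + 27 = 69,
  det = 4·(7·4 - (1)²) - (-1)·((-1)·4 - (1)·(-1)) + (-1)·((-1)·(1) - 7·(-1)) = 4·(27) - (-1)·(-3) + (-1)·(6) = 99.
  So p(λ) = λ³ - 15λ² + 69λ - 99.
Step 2 — look for an integer root (rational root theorem: any rational root is an integer divisor of 99). Testing λ = 3:
  p(3) = 27 - 135 + 207 - 99 = 0  ✓
  Dividing out (λ - 3): p(λ) = (λ - 3)(λ² - 12λ + 33).
Step 3 — remaining eigenvalues from the quadratic λ² - 12λ + 33 = 0:
  Δ = 12² - 4·33 = 144 - 132 = 12,  λ = (12 ± √12)/2 = (12 ± 3.4641)/2 ≈ 7.7321 or 4.2679.
  Sorted: λ_1 = 7.7321,  λ_2 = 4.2679,  λ_3 = 3  (check: sum = 15 = tr ✓).

Step 4 — unit eigenvector for λ_1 ≈ 7.7321: v spans the null space of (Sigma - λ_1 I), whose rows are
  r_1 = (-3.7321, -1, -1),  r_2 = (-1, -0.7321, 1),  r_3 = (-1, 1, -3.7321).
  v is orthogonal to every row, so take v ∝ r_1 × r_2 = ((-1)·(1) - (-1)·(-0.7321), (-1)·(-1) - (-3.7321)·(1), (-3.7321)·(-0.7321) - (-1)·(-1)) ≈ (-1.7321, 4.7321, 1.7321).
  Rescale (multiply by -1 so the first nonzero entry is positive): u = (1.7321, -4.7321, -1.7321).
  ||u|| = √((1.7321)² + (-4.7321)² + (-1.7321)²) = √(28.3923) ≈ 5.3284,  v_1 = u/||u|| ≈ (0.3251, -0.8881, -0.3251) (||v_1|| = 1).

λ_1 = 7.7321,  λ_2 = 4.2679,  λ_3 = 3;  v_1 ≈ (0.3251, -0.8881, -0.3251)


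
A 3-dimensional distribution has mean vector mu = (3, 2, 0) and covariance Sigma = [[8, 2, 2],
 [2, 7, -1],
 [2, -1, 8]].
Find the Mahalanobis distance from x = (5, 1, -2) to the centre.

Step 1 — centre the observation: (x - mu) = (2, -1, -2).

Step 2 — invert Sigma (cofactor / det for 3×3, or solve directly):
  Sigma^{-1} = [[0.1478, -0.0484, -0.043],
 [-0.0484, 0.1613, 0.0323],
 [-0.043, 0.0323, 0.1398]].

Step 3 — form the quadratic (x - mu)^T · Sigma^{-1} · (x - mu):
  Sigma^{-1} · (x - mu) = (0.4301, -0.3226, -0.3978).
  (x - mu)^T · [Sigma^{-1} · (x - mu)] = (2)·(0.4301) + (-1)·(-0.3226) + (-2)·(-0.3978) = 1.9785.

Step 4 — take square root: d = √(1.9785) ≈ 1.4066.

d(x, mu) = √(1.9785) ≈ 1.4066


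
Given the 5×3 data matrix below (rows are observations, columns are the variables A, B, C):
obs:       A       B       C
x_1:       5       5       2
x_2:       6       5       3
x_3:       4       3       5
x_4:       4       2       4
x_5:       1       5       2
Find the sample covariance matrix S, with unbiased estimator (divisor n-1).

Step 1 — column means:
  mean(A) = (5 + 6 + 4 + 4 + 1) / 5 = 20/5 = 4
  mean(B) = (5 + 5 + 3 + 2 + 5) / 5 = 20/5 = 4
  mean(C) = (2 + 3 + 5 + 4 + 2) / 5 = 16/5 = 3.2

Step 2 — sample covariance S[i,j] = (1/(n-1)) · Σ_k (x_{k,i} - mean_i) · (x_{k,j} - mean_j), with n-1 = 4.
  S[A,A] = ((1)·(1) + (2)·(2) + (0)·(0) + (0)·(0) + (-3)·(-3)) / 4 = 14/4 = 3.5
  S[A,B] = ((1)·(1) + (2)·(1) + (0)·(-1) + (0)·(-2) + (-3)·(1)) / 4 = 0/4 = 0
  S[A,C] = ((1)·(-1.2) + (2)·(-0.2) + (0)·(1.8) + (0)·(0.8) + (-3)·(-1.2)) / 4 = 2/4 = 0.5
  S[B,B] = ((1)·(1) + (1)·(1) + (-1)·(-1) + (-2)·(-2) + (1)·(1)) / 4 = 8/4 = 2
  S[B,C] = ((1)·(-1.2) + (1)·(-0.2) + (-1)·(1.8) + (-2)·(0.8) + (1)·(-1.2)) / 4 = -6/4 = -1.5
  S[C,C] = ((-1.2)·(-1.2) + (-0.2)·(-0.2) + (1.8)·(1.8) + (0.8)·(0.8) + (-1.2)·(-1.2)) / 4 = 6.8/4 = 1.7

S is symmetric (S[j,i] = S[i,j]). Assembling:

S = [[3.5, 0, 0.5],
 [0, 2, -1.5],
 [0.5, -1.5, 1.7]]


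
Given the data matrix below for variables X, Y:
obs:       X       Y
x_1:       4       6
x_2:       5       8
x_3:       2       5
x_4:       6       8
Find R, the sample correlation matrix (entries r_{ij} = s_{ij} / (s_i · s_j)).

Step 1 — column means:
  mean(X) = (4 + 5 + 2 + 6) / 4 = 17/4 = 4.25
  mean(Y) = (6 + 8 + 5 + 8) / 4 = 27/4 = 6.75

Step 2 — sample variances and covariances s[i,j] = (1/(n-1)) · Σ_k (x_{k,i} - mean_i) · (x_{k,j} - mean_j), with n-1 = 3:
  s[X,X] = ((-0.25)·(-0.25) + (0.75)·(0.75) + (-2.25)·(-2.25) + (1.75)·(1.75)) / 3 = 8.75/3 = 2.9167
  s[X,Y] = ((-0.25)·(-0.75) + (0.75)·(1.25) + (-2.25)·(-1.75) + (1.75)·(1.25)) / 3 = 7.25/3 = 2.4167
  s[Y,Y] = ((-0.75)·(-0.75) + (1.25)·(1.25) + (-1.75)·(-1.75) + (1.25)·(1.25)) / 3 = 6.75/3 = 2.25
  Sample standard deviations s_i = √(s[i,i]):
  s(X) = √(2.9167) = 1.7078
  s(Y) = √(2.25) = 1.5

Step 3 — r_{ij} = s_{ij} / (s_i · s_j):
  r[X,X] = 1 (diagonal).
  r[X,Y] = 2.4167 / (1.7078 · 1.5) = 2.4167 / 2.5617 = 0.9434
  r[Y,Y] = 1 (diagonal).

R is symmetric with unit diagonal. Assembling:

R = [[1, 0.9434],
 [0.9434, 1]]


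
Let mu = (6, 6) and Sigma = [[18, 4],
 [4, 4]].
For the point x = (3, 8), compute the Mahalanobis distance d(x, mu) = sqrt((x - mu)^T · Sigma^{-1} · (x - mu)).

Step 1 — centre the observation: (x - mu) = (-3, 2).

Step 2 — invert Sigma. det(Sigma) = 18·4 - (4)² = 56.
  Sigma^{-1} = (1/det) · [[d, -b], [-b, a]] = [[0.0714, -0.0714],
 [-0.0714, 0.3214]].

Step 3 — form the quadratic (x - mu)^T · Sigma^{-1} · (x - mu):
  Sigma^{-1} · (x - mu) = (-0.3571, 0.8571).
  (x - mu)^T · [Sigma^{-1} · (x - mu)] = (-3)·(-0.3571) + (2)·(0.8571) = 2.7857.

Step 4 — take square root: d = √(2.7857) ≈ 1.669.

d(x, mu) = √(2.7857) ≈ 1.669


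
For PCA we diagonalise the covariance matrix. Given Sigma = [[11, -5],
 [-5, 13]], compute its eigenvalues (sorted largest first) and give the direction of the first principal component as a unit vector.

Step 1 — characteristic polynomial of 2×2 Sigma:
  det(Sigma - λI) = λ² - trace · λ + det = 0.
  trace = 11 + 13 = 24, det = 11·13 - (-5)² = 118.
Step 2 — discriminant:
  Δ = trace² - 4·det = 576 - 472 = 104.
Step 3 — eigenvalues:
  λ = (trace ± √Δ)/2 = (24 ± 10.198)/2,
  λ_1 = 17.099,  λ_2 = 6.901.

Step 4 — unit eigenvector for λ_1: solve (Sigma - λ_1 I)v = 0. First row:
  (11 - 17.099)·v_x + (-5)·v_y = 0, i.e. (-6.099)·v_x + (-5)·v_y = 0,
  so v ∝ (b, λ_1 - a) = (-5, 6.099); multiply by -1 so the first entry is positive: u = (5, -6.099).
  ||u|| = √((5)² + (-6.099)²) = √(62.198) ≈ 7.8866,
  v_1 = u/||u|| ≈ (0.634, -0.7733) (||v_1|| = 1).

λ_1 = 17.099,  λ_2 = 6.901;  v_1 ≈ (0.634, -0.7733)


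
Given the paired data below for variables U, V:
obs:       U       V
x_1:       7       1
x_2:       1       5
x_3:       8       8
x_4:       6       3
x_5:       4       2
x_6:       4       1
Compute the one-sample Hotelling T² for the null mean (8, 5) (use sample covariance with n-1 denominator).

Step 1 — sample mean vector:
  mean(U) = (7 + 1 + 8 + 6 + 4 + 4) / 6 = 30/6 = 5
  mean(V) = (1 + 5 + 8 + 3 + 2 + 1) / 6 = 20/6 = 3.3333
  x̄ = (5, 3.3333),  deviation x̄ - mu_0 = (5, 3.3333) - (8, 5) = (-3, -1.6667).

Step 2 — sample covariance matrix, S[i,j] = (1/(n-1)) · Σ_k (x_{k,i} - mean_i) · (x_{k,j} - mean_j), divisor n-1 = 5:
  S[U,U] = ((2)·(2) + (-4)·(-4) + (3)·(3) + (1)·(1) + (-1)·(-1) + (-1)·(-1)) / 5 = 32/5 = 6.4
  S[U,V] = ((2)·(-2.3333) + (-4)·(1.6667) + (3)·(4.6667) + (1)·(-0.3333) + (-1)·(-1.3333) + (-1)·(-2.3333)) / 5 = 6/5 = 1.2
  S[V,V] = ((-2.3333)·(-2.3333) + (1.6667)·(1.6667) + (4.6667)·(4.6667) + (-0.3333)·(-0.3333) + (-1.3333)·(-1.3333) + (-2.3333)·(-2.3333)) / 5 = 37.3333/5 = 7.4667
  S = [[6.4, 1.2],
 [1.2, 7.4667]].

Step 3 — invert S. det(S) = 6.4·7.4667 - (1.2)² = 46.3467.
  S^{-1} = (1/det) · [[d, -b], [-b, a]] = [[0.1611, -0.0259],
 [-0.0259, 0.1381]].

Step 4 — quadratic form (x̄ - mu_0)^T · S^{-1} · (x̄ - mu_0):
  S^{-1} · (x̄ - mu_0) = (-0.4402, -0.1525),
  (x̄ - mu_0)^T · [...] = (-3)·(-0.4402) + (-1.6667)·(-0.1525) = 1.5746.

Step 5 — scale by n: T² = 6 · 1.5746 = 9.4476.

T² ≈ 9.4476


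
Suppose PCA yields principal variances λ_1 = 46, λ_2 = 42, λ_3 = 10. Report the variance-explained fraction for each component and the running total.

Step 1 — total variance = trace(Sigma) = Σ λ_i = 46 + 42 + 10 = 98.

Step 2 — fraction explained by component i = λ_i / Σ λ:
  PC1: 46/98 = 0.4694
  PC2: 42/98 = 0.4286
  PC3: 10/98 = 0.102

Step 3 — cumulative fraction after k components = (λ_1 + ... + λ_k) / Σ λ:
  k = 1: 46/98 = 0.4694
  k = 2: (46 + 42)/98 = 88/98 = 0.898
  k = 3: (46 + 42 + 10)/98 = 98/98 = 1

Summary (fraction, with percent):

explained: PC1 0.4694 (46.94%), PC2 0.4286 (42.86%), PC3 0.102 (10.2%);  cumulative: 0.4694, 0.898, 1


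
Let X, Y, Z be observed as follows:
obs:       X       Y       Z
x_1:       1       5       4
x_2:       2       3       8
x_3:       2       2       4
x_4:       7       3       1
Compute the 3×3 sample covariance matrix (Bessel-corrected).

Step 1 — column means:
  mean(X) = (1 + 2 + 2 + 7) / 4 = 12/4 = 3
  mean(Y) = (5 + 3 + 2 + 3) / 4 = 13/4 = 3.25
  mean(Z) = (4 + 8 + 4 + 1) / 4 = 17/4 = 4.25

Step 2 — sample covariance S[i,j] = (1/(n-1)) · Σ_k (x_{k,i} - mean_i) · (x_{k,j} - mean_j), with n-1 = 3.
  S[X,X] = ((-2)·(-2) + (-1)·(-1) + (-1)·(-1) + (4)·(4)) / 3 = 22/3 = 7.3333
  S[X,Y] = ((-2)·(1.75) + (-1)·(-0.25) + (-1)·(-1.25) + (4)·(-0.25)) / 3 = -3/3 = -1
  S[X,Z] = ((-2)·(-0.25) + (-1)·(3.75) + (-1)·(-0.25) + (4)·(-3.25)) / 3 = -16/3 = -5.3333
  S[Y,Y] = ((1.75)·(1.75) + (-0.25)·(-0.25) + (-1.25)·(-1.25) + (-0.25)·(-0.25)) / 3 = 4.75/3 = 1.5833
  S[Y,Z] = ((1.75)·(-0.25) + (-0.25)·(3.75) + (-1.25)·(-0.25) + (-0.25)·(-3.25)) / 3 = -0.25/3 = -0.0833
  S[Z,Z] = ((-0.25)·(-0.25) + (3.75)·(3.75) + (-0.25)·(-0.25) + (-3.25)·(-3.25)) / 3 = 24.75/3 = 8.25

S is symmetric (S[j,i] = S[i,j]). Assembling:

S = [[7.3333, -1, -5.3333],
 [-1, 1.5833, -0.0833],
 [-5.3333, -0.0833, 8.25]]


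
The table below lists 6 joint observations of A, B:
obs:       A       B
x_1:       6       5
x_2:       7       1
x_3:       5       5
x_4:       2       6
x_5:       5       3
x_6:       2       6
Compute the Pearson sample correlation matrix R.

Step 1 — column means:
  mean(A) = (6 + 7 + 5 + 2 + 5 + 2) / 6 = 27/6 = 4.5
  mean(B) = (5 + 1 + 5 + 6 + 3 + 6) / 6 = 26/6 = 4.3333

Step 2 — sample variances and covariances s[i,j] = (1/(n-1)) · Σ_k (x_{k,i} - mean_i) · (x_{k,j} - mean_j), with n-1 = 5:
  s[A,A] = ((1.5)·(1.5) + (2.5)·(2.5) + (0.5)·(0.5) + (-2.5)·(-2.5) + (0.5)·(0.5) + (-2.5)·(-2.5)) / 5 = 21.5/5 = 4.3
  s[A,B] = ((1.5)·(0.6667) + (2.5)·(-3.3333) + (0.5)·(0.6667) + (-2.5)·(1.6667) + (0.5)·(-1.3333) + (-2.5)·(1.6667)) / 5 = -16/5 = -3.2
  s[B,B] = ((0.6667)·(0.6667) + (-3.3333)·(-3.3333) + (0.6667)·(0.6667) + (1.6667)·(1.6667) + (-1.3333)·(-1.3333) + (1.6667)·(1.6667)) / 5 = 19.3333/5 = 3.8667
  Sample standard deviations s_i = √(s[i,i]):
  s(A) = √(4.3) = 2.0736
  s(B) = √(3.8667) = 1.9664

Step 3 — r_{ij} = s_{ij} / (s_i · s_j):
  r[A,A] = 1 (diagonal).
  r[A,B] = -3.2 / (2.0736 · 1.9664) = -3.2 / 4.0776 = -0.7848
  r[B,B] = 1 (diagonal).

R is symmetric with unit diagonal. Assembling:

R = [[1, -0.7848],
 [-0.7848, 1]]


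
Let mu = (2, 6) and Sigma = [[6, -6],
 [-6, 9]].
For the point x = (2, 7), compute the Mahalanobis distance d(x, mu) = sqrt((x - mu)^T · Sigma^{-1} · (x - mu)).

Step 1 — centre the observation: (x - mu) = (0, 1).

Step 2 — invert Sigma. det(Sigma) = 6·9 - (-6)² = 18.
  Sigma^{-1} = (1/det) · [[d, -b], [-b, a]] = [[0.5, 0.3333],
 [0.3333, 0.3333]].

Step 3 — form the quadratic (x - mu)^T · Sigma^{-1} · (x - mu):
  Sigma^{-1} · (x - mu) = (0.3333, 0.3333).
  (x - mu)^T · [Sigma^{-1} · (x - mu)] = (0)·(0.3333) + (1)·(0.3333) = 0.3333.

Step 4 — take square root: d = √(0.3333) ≈ 0.5774.

d(x, mu) = √(0.3333) ≈ 0.5774


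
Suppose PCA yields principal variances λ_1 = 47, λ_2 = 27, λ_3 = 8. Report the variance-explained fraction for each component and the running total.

Step 1 — total variance = trace(Sigma) = Σ λ_i = 47 + 27 + 8 = 82.

Step 2 — fraction explained by component i = λ_i / Σ λ:
  PC1: 47/82 = 0.5732
  PC2: 27/82 = 0.3293
  PC3: 8/82 = 0.0976

Step 3 — cumulative fraction after k components = (λ_1 + ... + λ_k) / Σ λ:
  k = 1: 47/82 = 0.5732
  k = 2: (47 + 27)/82 = 74/82 = 0.9024
  k = 3: (47 + 27 + 8)/82 = 82/82 = 1

Summary (fraction, with percent):

explained: PC1 0.5732 (57.32%), PC2 0.3293 (32.93%), PC3 0.0976 (9.76%);  cumulative: 0.5732, 0.9024, 1


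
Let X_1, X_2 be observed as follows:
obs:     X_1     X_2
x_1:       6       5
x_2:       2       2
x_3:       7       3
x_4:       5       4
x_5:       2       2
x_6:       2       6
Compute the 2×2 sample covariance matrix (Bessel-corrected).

Step 1 — column means:
  mean(X_1) = (6 + 2 + 7 + 5 + 2 + 2) / 6 = 24/6 = 4
  mean(X_2) = (5 + 2 + 3 + 4 + 2 + 6) / 6 = 22/6 = 3.6667

Step 2 — sample covariance S[i,j] = (1/(n-1)) · Σ_k (x_{k,i} - mean_i) · (x_{k,j} - mean_j), with n-1 = 5.
  S[X_1,X_1] = ((2)·(2) + (-2)·(-2) + (3)·(3) + (1)·(1) + (-2)·(-2) + (-2)·(-2)) / 5 = 26/5 = 5.2
  S[X_1,X_2] = ((2)·(1.3333) + (-2)·(-1.6667) + (3)·(-0.6667) + (1)·(0.3333) + (-2)·(-1.6667) + (-2)·(2.3333)) / 5 = 3/5 = 0.6
  S[X_2,X_2] = ((1.3333)·(1.3333) + (-1.6667)·(-1.6667) + (-0.6667)·(-0.6667) + (0.3333)·(0.3333) + (-1.6667)·(-1.6667) + (2.3333)·(2.3333)) / 5 = 13.3333/5 = 2.6667

S is symmetric (S[j,i] = S[i,j]). Assembling:

S = [[5.2, 0.6],
 [0.6, 2.6667]]


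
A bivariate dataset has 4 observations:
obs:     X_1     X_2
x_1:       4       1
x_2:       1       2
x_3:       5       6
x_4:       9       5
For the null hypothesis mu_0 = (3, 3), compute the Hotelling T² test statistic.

Step 1 — sample mean vector:
  mean(X_1) = (4 + 1 + 5 + 9) / 4 = 19/4 = 4.75
  mean(X_2) = (1 + 2 + 6 + 5) / 4 = 14/4 = 3.5
  x̄ = (4.75, 3.5),  deviation x̄ - mu_0 = (4.75, 3.5) - (3, 3) = (1.75, 0.5).

Step 2 — sample covariance matrix, S[i,j] = (1/(n-1)) · Σ_k (x_{k,i} - mean_i) · (x_{k,j} - mean_j), divisor n-1 = 3:
  S[X_1,X_1] = ((-0.75)·(-0.75) + (-3.75)·(-3.75) + (0.25)·(0.25) + (4.25)·(4.25)) / 3 = 32.75/3 = 10.9167
  S[X_1,X_2] = ((-0.75)·(-2.5) + (-3.75)·(-1.5) + (0.25)·(2.5) + (4.25)·(1.5)) / 3 = 14.5/3 = 4.8333
  S[X_2,X_2] = ((-2.5)·(-2.5) + (-1.5)·(-1.5) + (2.5)·(2.5) + (1.5)·(1.5)) / 3 = 17/3 = 5.6667
  S = [[10.9167, 4.8333],
 [4.8333, 5.6667]].

Step 3 — invert S. det(S) = 10.9167·5.6667 - (4.8333)² = 38.5.
  S^{-1} = (1/det) · [[d, -b], [-b, a]] = [[0.1472, -0.1255],
 [-0.1255, 0.2835]].

Step 4 — quadratic form (x̄ - mu_0)^T · S^{-1} · (x̄ - mu_0):
  S^{-1} · (x̄ - mu_0) = (0.1948, -0.0779),
  (x̄ - mu_0)^T · [...] = (1.75)·(0.1948) + (0.5)·(-0.0779) = 0.3019.

Step 5 — scale by n: T² = 4 · 0.3019 = 1.2078.

T² ≈ 1.2078


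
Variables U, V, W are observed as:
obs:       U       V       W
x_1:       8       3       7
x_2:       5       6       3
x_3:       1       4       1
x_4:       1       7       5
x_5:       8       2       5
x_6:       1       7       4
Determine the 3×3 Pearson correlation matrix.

Step 1 — column means:
  mean(U) = (8 + 5 + 1 + 1 + 8 + 1) / 6 = 24/6 = 4
  mean(V) = (3 + 6 + 4 + 7 + 2 + 7) / 6 = 29/6 = 4.8333
  mean(W) = (7 + 3 + 1 + 5 + 5 + 4) / 6 = 25/6 = 4.1667

Step 2 — sample variances and covariances s[i,j] = (1/(n-1)) · Σ_k (x_{k,i} - mean_i) · (x_{k,j} - mean_j), with n-1 = 5:
  s[U,U] = ((4)·(4) + (1)·(1) + (-3)·(-3) + (-3)·(-3) + (4)·(4) + (-3)·(-3)) / 5 = 60/5 = 12
  s[U,V] = ((4)·(-1.8333) + (1)·(1.1667) + (-3)·(-0.8333) + (-3)·(2.1667) + (4)·(-2.8333) + (-3)·(2.1667)) / 5 = -28/5 = -5.6
  s[U,W] = ((4)·(2.8333) + (1)·(-1.1667) + (-3)·(-3.1667) + (-3)·(0.8333) + (4)·(0.8333) + (-3)·(-0.1667)) / 5 = 21/5 = 4.2
  s[V,V] = ((-1.8333)·(-1.8333) + (1.1667)·(1.1667) + (-0.8333)·(-0.8333) + (2.1667)·(2.1667) + (-2.8333)·(-2.8333) + (2.1667)·(2.1667)) / 5 = 22.8333/5 = 4.5667
  s[V,W] = ((-1.8333)·(2.8333) + (1.1667)·(-1.1667) + (-0.8333)·(-3.1667) + (2.1667)·(0.8333) + (-2.8333)·(0.8333) + (2.1667)·(-0.1667)) / 5 = -4.8333/5 = -0.9667
  s[W,W] = ((2.8333)·(2.8333) + (-1.1667)·(-1.1667) + (-3.1667)·(-3.1667) + (0.8333)·(0.8333) + (0.8333)·(0.8333) + (-0.1667)·(-0.1667)) / 5 = 20.8333/5 = 4.1667
  Sample standard deviations s_i = √(s[i,i]):
  s(U) = √(12) = 3.4641
  s(V) = √(4.5667) = 2.137
  s(W) = √(4.1667) = 2.0412

Step 3 — r_{ij} = s_{ij} / (s_i · s_j):
  r[U,U] = 1 (diagonal).
  r[U,V] = -5.6 / (3.4641 · 2.137) = -5.6 / 7.4027 = -0.7565
  r[U,W] = 4.2 / (3.4641 · 2.0412) = 4.2 / 7.0711 = 0.594
  r[V,V] = 1 (diagonal).
  r[V,W] = -0.9667 / (2.137 · 2.0412) = -0.9667 / 4.3621 = -0.2216
  r[W,W] = 1 (diagonal).

R is symmetric with unit diagonal. Assembling:

R = [[1, -0.7565, 0.594],
 [-0.7565, 1, -0.2216],
 [0.594, -0.2216, 1]]


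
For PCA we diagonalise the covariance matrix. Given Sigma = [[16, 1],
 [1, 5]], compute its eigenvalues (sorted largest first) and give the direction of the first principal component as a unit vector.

Step 1 — characteristic polynomial of 2×2 Sigma:
  det(Sigma - λI) = λ² - trace · λ + det = 0.
  trace = 16 + 5 = 21, det = 16·5 - (1)² = 79.
Step 2 — discriminant:
  Δ = trace² - 4·det = 441 - 316 = 125.
Step 3 — eigenvalues:
  λ = (trace ± √Δ)/2 = (21 ± 11.1803)/2,
  λ_1 = 16.0902,  λ_2 = 4.9098.

Step 4 — unit eigenvector for λ_1: solve (Sigma - λ_1 I)v = 0. First row:
  (16 - 16.0902)·v_x + (1)·v_y = 0, i.e. (-0.0902)·v_x + (1)·v_y = 0,
  so v ∝ (b, λ_1 - a) = (1, 0.0902) = u.
  ||u|| = √((1)² + (0.0902)²) = √(1.0081) ≈ 1.0041,
  v_1 = u/||u|| ≈ (0.996, 0.0898) (||v_1|| = 1).

λ_1 = 16.0902,  λ_2 = 4.9098;  v_1 ≈ (0.996, 0.0898)


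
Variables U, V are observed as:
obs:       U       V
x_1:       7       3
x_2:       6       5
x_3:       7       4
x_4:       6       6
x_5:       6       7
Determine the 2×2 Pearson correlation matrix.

Step 1 — column means:
  mean(U) = (7 + 6 + 7 + 6 + 6) / 5 = 32/5 = 6.4
  mean(V) = (3 + 5 + 4 + 6 + 7) / 5 = 25/5 = 5

Step 2 — sample variances and covariances s[i,j] = (1/(n-1)) · Σ_k (x_{k,i} - mean_i) · (x_{k,j} - mean_j), with n-1 = 4:
  s[U,U] = ((0.6)·(0.6) + (-0.4)·(-0.4) + (0.6)·(0.6) + (-0.4)·(-0.4) + (-0.4)·(-0.4)) / 4 = 1.2/4 = 0.3
  s[U,V] = ((0.6)·(-2) + (-0.4)·(0) + (0.6)·(-1) + (-0.4)·(1) + (-0.4)·(2)) / 4 = -3/4 = -0.75
  s[V,V] = ((-2)·(-2) + (0)·(0) + (-1)·(-1) + (1)·(1) + (2)·(2)) / 4 = 10/4 = 2.5
  Sample standard deviations s_i = √(s[i,i]):
  s(U) = √(0.3) = 0.5477
  s(V) = √(2.5) = 1.5811

Step 3 — r_{ij} = s_{ij} / (s_i · s_j):
  r[U,U] = 1 (diagonal).
  r[U,V] = -0.75 / (0.5477 · 1.5811) = -0.75 / 0.866 = -0.866
  r[V,V] = 1 (diagonal).

R is symmetric with unit diagonal. Assembling:

R = [[1, -0.866],
 [-0.866, 1]]


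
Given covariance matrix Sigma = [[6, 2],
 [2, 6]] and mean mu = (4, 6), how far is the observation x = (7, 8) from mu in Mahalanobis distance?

Step 1 — centre the observation: (x - mu) = (3, 2).

Step 2 — invert Sigma. det(Sigma) = 6·6 - (2)² = 32.
  Sigma^{-1} = (1/det) · [[d, -b], [-b, a]] = [[0.1875, -0.0625],
 [-0.0625, 0.1875]].

Step 3 — form the quadratic (x - mu)^T · Sigma^{-1} · (x - mu):
  Sigma^{-1} · (x - mu) = (0.4375, 0.1875).
  (x - mu)^T · [Sigma^{-1} · (x - mu)] = (3)·(0.4375) + (2)·(0.1875) = 1.6875.

Step 4 — take square root: d = √(1.6875) ≈ 1.299.

d(x, mu) = √(1.6875) ≈ 1.299
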